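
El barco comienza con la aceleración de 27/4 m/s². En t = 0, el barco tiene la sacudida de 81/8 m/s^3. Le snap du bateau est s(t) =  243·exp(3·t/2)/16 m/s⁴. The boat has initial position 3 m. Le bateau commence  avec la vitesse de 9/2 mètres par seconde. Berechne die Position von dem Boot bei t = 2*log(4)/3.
Um dies zu lösen, müssen wir 4 Integrale unserer Gleichung für den Snap s(t) = 243·exp(3·t/2)/16 finden. Das Integral von dem Snap, mit j(0) = 81/8, ergibt den Ruck: j(t) = 81·exp(3·t/2)/8. Durch Integration von dem Ruck und Verwendung der Anfangsbedingung a(0) = 27/4, erhalten wir a(t) = 27·exp(3·t/2)/4. Das Integral von der Beschleunigung ist die Geschwindigkeit. Mit v(0) = 9/2 erhalten wir v(t) = 9·exp(3·t/2)/2. Mit ∫v(t)dt und Anwendung von x(0) = 3, finden wir x(t) = 3·exp(3·t/2). Wir haben die Position x(t) = 3·exp(3·t/2). Durch Einsetzen von t = 2*log(4)/3: x(2*log(4)/3) = 12.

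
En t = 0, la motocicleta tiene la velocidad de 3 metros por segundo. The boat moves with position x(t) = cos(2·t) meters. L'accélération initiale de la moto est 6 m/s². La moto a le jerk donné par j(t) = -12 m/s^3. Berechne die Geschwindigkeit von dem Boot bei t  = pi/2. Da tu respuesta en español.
Para resolver esto, necesitamos tomar 1 derivada de nuestra ecuación de la posición x(t) = cos(2·t). Tomando d/dt de x(t), encontramos v(t) = -2·sin(2·t). Tenemos la velocidad v(t) = -2·sin(2·t). Sustituyendo t = pi/2: v(pi/2) = 0.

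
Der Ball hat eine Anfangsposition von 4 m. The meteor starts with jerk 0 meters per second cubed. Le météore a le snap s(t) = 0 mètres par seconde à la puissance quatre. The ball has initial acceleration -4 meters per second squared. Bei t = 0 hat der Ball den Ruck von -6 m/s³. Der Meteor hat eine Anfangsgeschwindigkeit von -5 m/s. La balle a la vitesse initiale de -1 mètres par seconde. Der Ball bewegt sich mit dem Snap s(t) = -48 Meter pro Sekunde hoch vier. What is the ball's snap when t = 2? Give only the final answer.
The snap at t = 2 is s = -48.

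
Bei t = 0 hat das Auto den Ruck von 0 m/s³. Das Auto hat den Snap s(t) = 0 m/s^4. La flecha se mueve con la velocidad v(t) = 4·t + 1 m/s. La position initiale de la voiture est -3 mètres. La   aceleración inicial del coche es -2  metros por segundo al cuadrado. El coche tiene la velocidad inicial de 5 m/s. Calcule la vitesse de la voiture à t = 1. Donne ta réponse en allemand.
Wir müssen unsere Gleichung für den Snap s(t) = 0 3-mal integrieren. Durch Integration von dem Snap und Verwendung der Anfangsbedingung j(0) = 0, erhalten wir j(t) = 0. Das Integral von dem Ruck, mit a(0) = -2, ergibt die Beschleunigung: a(t) = -2. Das Integral von der Beschleunigung, mit v(0) = 5, ergibt die Geschwindigkeit: v(t) = 5 - 2·t. Aus der Gleichung für die Geschwindigkeit v(t) = 5 - 2·t, setzen wir t = 1 ein und erhalten v = 3.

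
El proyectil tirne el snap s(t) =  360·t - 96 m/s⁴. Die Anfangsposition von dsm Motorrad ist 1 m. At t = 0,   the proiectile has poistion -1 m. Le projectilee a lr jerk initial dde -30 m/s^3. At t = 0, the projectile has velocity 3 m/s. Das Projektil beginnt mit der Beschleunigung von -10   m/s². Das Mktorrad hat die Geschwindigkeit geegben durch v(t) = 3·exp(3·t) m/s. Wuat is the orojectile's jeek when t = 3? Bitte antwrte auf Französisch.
Nous devons trouver la primitive de notre équation du snap s(t) = 360·t - 96 1 fois. En prenant ∫s(t)dt et en appliquant j(0) = -30, nous trouvons j(t) = 180·t^2 - 96·t - 30. Nous avons le jerk j(t) = 180·t^2 - 96·t - 30. En substituant t = 3: j(3) = 1302.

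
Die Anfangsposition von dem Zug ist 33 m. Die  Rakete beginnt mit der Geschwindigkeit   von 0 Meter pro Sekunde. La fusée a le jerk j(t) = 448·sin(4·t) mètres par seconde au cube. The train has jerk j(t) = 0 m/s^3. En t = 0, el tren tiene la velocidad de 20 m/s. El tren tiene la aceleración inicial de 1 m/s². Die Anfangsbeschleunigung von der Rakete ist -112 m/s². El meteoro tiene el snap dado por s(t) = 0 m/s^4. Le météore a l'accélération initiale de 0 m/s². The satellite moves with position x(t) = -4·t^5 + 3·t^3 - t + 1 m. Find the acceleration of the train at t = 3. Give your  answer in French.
Nous devons intégrer notre équation du jerk j(t) = 0 1 fois. En prenant ∫j(t)dt et en appliquant a(0) = 1, nous trouvons a(t) = 1. De l'équation de l'accélération a(t) = 1, nous substituons t = 3 pour obtenir a = 1.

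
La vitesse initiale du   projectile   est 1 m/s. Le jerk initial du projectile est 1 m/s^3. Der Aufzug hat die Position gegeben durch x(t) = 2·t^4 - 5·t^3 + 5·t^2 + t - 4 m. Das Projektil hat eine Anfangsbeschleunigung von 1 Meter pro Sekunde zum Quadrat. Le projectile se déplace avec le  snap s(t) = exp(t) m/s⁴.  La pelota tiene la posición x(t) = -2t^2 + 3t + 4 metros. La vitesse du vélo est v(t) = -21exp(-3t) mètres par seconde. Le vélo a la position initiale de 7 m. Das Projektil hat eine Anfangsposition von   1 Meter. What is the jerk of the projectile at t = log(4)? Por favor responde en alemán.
Ausgehend von dem Snap s(t) = exp(t), nehmen wir 1 Stammfunktion. Mit ∫s(t)dt und Anwendung von j(0) = 1, finden wir j(t) = exp(t). Mit j(t) = exp(t) und Einsetzen von t = log(4), finden wir j = 4.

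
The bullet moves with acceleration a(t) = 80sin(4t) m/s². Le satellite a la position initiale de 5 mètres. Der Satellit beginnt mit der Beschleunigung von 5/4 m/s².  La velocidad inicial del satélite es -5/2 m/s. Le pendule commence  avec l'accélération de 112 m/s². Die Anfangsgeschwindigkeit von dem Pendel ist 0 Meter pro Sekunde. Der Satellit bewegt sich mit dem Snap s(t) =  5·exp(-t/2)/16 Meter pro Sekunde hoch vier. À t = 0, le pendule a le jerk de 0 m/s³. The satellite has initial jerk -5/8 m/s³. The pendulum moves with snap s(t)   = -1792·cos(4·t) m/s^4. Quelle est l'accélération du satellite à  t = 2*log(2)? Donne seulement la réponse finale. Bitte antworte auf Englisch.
At t = 2*log(2), a = 5/8.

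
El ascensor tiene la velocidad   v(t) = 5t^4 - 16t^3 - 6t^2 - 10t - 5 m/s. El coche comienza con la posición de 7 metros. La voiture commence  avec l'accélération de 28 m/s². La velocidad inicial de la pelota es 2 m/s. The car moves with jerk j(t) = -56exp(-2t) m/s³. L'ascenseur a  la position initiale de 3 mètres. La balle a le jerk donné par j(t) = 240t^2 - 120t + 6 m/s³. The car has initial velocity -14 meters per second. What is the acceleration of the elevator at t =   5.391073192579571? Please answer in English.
Starting from velocity v(t) = 5·t^4 - 16·t^3 - 6·t^2 - 10·t - 5, we take 1 derivative. Taking d/dt of v(t), we find a(t) = 20·t^3 - 48·t^2 - 12·t - 10. From the given acceleration equation a(t) = 20·t^3 - 48·t^2 - 12·t - 10, we substitute t = 5.391073192579571 to get a = 1663.93841602368.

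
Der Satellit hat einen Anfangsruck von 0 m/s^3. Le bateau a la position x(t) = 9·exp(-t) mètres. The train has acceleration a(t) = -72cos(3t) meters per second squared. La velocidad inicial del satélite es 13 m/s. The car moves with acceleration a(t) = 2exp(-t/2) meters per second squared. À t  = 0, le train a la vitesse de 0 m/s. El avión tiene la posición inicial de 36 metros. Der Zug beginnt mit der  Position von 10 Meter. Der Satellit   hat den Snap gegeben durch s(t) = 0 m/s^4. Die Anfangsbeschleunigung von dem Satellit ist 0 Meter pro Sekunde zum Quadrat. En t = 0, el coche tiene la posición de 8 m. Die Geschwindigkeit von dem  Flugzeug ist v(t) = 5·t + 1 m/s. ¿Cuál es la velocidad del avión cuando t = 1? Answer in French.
De l'équation de la vitesse v(t) = 5·t + 1, nous substituons t = 1 pour obtenir v = 6.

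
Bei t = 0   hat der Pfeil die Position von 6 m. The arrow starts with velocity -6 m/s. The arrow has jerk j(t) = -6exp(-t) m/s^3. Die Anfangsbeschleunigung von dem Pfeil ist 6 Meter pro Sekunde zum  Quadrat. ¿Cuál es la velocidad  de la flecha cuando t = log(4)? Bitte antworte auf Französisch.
En partant du jerk j(t) = -6·exp(-t), nous prenons 2 primitives. La primitive du jerk est l'accélération. En utilisant a(0) = 6, nous obtenons a(t) = 6·exp(-t). La primitive de l'accélération est la vitesse. En utilisant v(0) = -6, nous obtenons v(t) = -6·exp(-t). Nous avons la vitesse v(t) = -6·exp(-t). En substituant t = log(4): v(log(4)) = -3/2.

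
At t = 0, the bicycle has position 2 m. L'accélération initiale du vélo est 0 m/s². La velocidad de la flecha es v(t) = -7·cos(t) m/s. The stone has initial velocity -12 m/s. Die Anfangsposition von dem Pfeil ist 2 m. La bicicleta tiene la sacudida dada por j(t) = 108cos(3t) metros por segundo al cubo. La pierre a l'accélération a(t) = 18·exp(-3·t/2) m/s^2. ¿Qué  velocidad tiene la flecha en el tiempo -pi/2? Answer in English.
From the given velocity equation v(t) = -7·cos(t), we substitute t = -pi/2 to get v = 0.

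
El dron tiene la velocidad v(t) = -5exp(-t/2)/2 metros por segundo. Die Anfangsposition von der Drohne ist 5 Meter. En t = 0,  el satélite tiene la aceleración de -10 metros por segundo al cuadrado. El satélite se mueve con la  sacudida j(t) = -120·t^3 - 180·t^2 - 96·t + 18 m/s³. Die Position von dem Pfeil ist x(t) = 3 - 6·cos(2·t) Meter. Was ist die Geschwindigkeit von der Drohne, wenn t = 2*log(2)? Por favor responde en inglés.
Using v(t) = -5·exp(-t/2)/2 and substituting t = 2*log(2), we find v = -5/4.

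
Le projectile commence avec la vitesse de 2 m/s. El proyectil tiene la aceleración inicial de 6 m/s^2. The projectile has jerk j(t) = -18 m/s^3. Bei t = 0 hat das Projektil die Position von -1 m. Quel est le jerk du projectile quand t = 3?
En utilisant j(t) = -18 et en substituant t = 3, nous trouvons j = -18.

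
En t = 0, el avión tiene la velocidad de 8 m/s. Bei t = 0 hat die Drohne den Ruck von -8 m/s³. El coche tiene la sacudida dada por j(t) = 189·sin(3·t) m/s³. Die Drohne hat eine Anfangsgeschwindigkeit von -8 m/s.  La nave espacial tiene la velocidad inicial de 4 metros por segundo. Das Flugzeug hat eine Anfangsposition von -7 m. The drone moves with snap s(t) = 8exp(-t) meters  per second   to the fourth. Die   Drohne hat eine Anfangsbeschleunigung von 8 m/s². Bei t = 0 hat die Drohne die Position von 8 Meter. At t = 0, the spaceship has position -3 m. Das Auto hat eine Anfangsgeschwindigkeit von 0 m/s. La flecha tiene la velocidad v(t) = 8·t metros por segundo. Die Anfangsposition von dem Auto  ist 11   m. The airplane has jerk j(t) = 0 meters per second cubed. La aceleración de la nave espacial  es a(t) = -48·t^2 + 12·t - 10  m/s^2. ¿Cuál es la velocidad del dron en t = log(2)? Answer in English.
We need to integrate our snap equation s(t) = 8·exp(-t) 3 times. The integral of snap, with j(0) = -8, gives jerk: j(t) = -8·exp(-t). The integral of jerk, with a(0) = 8, gives acceleration: a(t) = 8·exp(-t). Integrating acceleration and using the initial condition v(0) = -8, we get v(t) = -8·exp(-t). We have velocity v(t) = -8·exp(-t). Substituting t = log(2): v(log(2)) = -4.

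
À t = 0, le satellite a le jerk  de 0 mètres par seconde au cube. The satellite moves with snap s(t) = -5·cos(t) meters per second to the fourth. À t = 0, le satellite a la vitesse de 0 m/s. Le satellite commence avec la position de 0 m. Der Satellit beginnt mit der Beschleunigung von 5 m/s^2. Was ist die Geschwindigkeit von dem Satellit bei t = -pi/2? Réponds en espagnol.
Debemos encontrar la integral de nuestra ecuación del snap s(t) = -5·cos(t) 3 veces. La integral del snap es la sacudida. Usando j(0) = 0, obtenemos j(t) = -5·sin(t). La antiderivada de la sacudida es la aceleración. Usando a(0) = 5, obtenemos a(t) = 5·cos(t). Tomando ∫a(t)dt y aplicando v(0) = 0, encontramos v(t) = 5·sin(t). Usando v(t) = 5·sin(t) y sustituyendo t = -pi/2, encontramos v = -5.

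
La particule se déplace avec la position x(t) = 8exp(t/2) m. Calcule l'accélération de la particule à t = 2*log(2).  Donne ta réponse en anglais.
To solve this, we need to take 2 derivatives of our position equation x(t) = 8·exp(t/2). Taking d/dt of x(t), we find v(t) = 4·exp(t/2). Taking d/dt of v(t), we find a(t) = 2·exp(t/2). We have acceleration a(t) = 2·exp(t/2). Substituting t = 2*log(2): a(2*log(2)) = 4.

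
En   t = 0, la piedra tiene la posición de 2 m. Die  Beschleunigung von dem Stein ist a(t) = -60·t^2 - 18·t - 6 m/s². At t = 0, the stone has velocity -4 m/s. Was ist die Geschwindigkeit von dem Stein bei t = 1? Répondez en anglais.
Starting from acceleration a(t) = -60·t^2 - 18·t - 6, we take 1 integral. Integrating acceleration and using the initial condition v(0) = -4, we get v(t) = -20·t^3 - 9·t^2 - 6·t - 4. From the given velocity equation v(t) = -20·t^3 - 9·t^2 - 6·t - 4, we substitute t = 1 to get v = -39.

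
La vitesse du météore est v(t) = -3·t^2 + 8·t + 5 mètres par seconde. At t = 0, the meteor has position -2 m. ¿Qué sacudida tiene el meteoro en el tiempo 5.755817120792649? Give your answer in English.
Starting from velocity v(t) = -3·t^2 + 8·t + 5, we take 2 derivatives. Differentiating velocity, we get acceleration: a(t) = 8 - 6·t. Differentiating acceleration, we get jerk: j(t) = -6. Using j(t) = -6 and substituting t = 5.755817120792649, we find j = -6.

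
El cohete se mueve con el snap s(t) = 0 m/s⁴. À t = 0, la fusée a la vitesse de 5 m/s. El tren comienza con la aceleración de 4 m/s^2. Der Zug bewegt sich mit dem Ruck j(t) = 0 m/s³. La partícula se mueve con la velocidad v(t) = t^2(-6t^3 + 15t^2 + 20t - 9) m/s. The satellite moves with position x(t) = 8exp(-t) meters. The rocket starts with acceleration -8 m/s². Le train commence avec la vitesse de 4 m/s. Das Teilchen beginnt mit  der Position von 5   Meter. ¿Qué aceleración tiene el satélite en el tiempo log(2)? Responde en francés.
En partant de la position x(t) = 8·exp(-t), nous prenons 2 dérivées. En dérivant la position, nous obtenons la vitesse: v(t) = -8·exp(-t). La dérivée de la vitesse donne l'accélération: a(t) = 8·exp(-t). Nous avons l'accélération a(t) = 8·exp(-t). En substituant t = log(2): a(log(2)) = 4.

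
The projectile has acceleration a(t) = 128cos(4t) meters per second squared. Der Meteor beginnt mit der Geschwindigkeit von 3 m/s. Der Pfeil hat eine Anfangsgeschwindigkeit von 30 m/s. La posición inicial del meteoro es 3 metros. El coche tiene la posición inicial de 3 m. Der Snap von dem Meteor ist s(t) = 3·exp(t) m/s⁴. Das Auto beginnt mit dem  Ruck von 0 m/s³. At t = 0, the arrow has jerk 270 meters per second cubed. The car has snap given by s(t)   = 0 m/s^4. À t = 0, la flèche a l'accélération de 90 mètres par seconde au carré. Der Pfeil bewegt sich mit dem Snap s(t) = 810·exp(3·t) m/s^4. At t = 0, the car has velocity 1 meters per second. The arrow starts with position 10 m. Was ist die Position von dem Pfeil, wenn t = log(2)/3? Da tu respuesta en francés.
Nous devons intégrer notre équation du snap s(t) = 810·exp(3·t) 4 fois. En prenant ∫s(t)dt et en appliquant j(0) = 270, nous trouvons j(t) = 270·exp(3·t). En prenant ∫j(t)dt et en appliquant a(0) = 90, nous trouvons a(t) = 90·exp(3·t). L'intégrale de l'accélération, avec v(0) = 30, donne la vitesse: v(t) = 30·exp(3·t). L'intégrale de la vitesse, avec x(0) = 10, donne la position: x(t) = 10·exp(3·t). En utilisant x(t) = 10·exp(3·t) et en substituant t = log(2)/3, nous trouvons x = 20.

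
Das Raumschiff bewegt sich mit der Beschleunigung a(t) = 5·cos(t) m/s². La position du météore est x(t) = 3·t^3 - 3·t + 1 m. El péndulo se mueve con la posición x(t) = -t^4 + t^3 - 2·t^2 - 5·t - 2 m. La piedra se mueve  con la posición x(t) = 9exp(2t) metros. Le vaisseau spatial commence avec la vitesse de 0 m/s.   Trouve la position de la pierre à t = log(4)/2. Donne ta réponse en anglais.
We have position x(t) = 9·exp(2·t). Substituting t = log(4)/2: x(log(4)/2) = 36.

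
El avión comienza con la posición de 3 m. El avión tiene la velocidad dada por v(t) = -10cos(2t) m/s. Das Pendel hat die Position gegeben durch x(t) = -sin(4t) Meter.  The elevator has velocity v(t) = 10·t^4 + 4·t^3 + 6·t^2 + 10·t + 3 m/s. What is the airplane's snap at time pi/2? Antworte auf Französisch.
Pour résoudre ceci, nous devons prendre 3 dérivées de notre équation de la vitesse v(t) = -10·cos(2·t). La dérivée de la vitesse donne l'accélération: a(t) = 20·sin(2·t). En dérivant l'accélération, nous obtenons le jerk: j(t) = 40·cos(2·t). En prenant d/dt de j(t), nous trouvons s(t) = -80·sin(2·t). Nous avons le snap s(t) = -80·sin(2·t). En substituant t = pi/2: s(pi/2) = 0.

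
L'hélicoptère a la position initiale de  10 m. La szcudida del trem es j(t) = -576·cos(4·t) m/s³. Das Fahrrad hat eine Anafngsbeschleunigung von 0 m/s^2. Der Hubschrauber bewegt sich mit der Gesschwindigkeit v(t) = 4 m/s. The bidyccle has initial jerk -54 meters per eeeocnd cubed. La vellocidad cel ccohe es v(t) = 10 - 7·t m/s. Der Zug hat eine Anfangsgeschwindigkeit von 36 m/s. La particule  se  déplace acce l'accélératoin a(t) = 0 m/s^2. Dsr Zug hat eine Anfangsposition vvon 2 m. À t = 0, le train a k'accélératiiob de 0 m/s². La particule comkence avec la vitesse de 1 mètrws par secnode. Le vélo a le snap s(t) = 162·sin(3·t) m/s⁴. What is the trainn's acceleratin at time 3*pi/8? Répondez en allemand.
Wir müssen die Stammfunktion unserer Gleichung für den Ruck j(t) = -576·cos(4·t) 1-mal finden. Mit ∫j(t)dt und Anwendung von a(0) = 0, finden wir a(t) = -144·sin(4·t). Wir haben die Beschleunigung a(t) = -144·sin(4·t). Durch Einsetzen von t = 3*pi/8: a(3*pi/8) = 144.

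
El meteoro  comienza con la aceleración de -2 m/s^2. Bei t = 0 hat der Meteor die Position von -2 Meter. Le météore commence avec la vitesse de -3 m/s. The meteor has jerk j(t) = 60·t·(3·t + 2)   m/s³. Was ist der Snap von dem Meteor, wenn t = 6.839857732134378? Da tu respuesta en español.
Para resolver esto, necesitamos tomar 1 derivada de nuestra ecuación de la sacudida j(t) = 60·t·(3·t + 2). Tomando d/dt de j(t), encontramos s(t) = 360·t + 120. Tenemos el snap s(t) = 360·t + 120. Sustituyendo t = 6.839857732134378: s(6.839857732134378) = 2582.34878356838.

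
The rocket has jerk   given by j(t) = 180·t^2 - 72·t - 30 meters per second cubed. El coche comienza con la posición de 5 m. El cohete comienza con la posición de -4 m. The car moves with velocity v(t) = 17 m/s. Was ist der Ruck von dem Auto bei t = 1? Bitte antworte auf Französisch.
Nous devons dériver notre équation de la vitesse v(t) = 17 2 fois. En dérivant la vitesse, nous obtenons l'accélération: a(t) = 0. La dérivée de l'accélération donne le jerk: j(t) = 0. De l'équation du jerk j(t) = 0, nous substituons t = 1 pour obtenir j = 0.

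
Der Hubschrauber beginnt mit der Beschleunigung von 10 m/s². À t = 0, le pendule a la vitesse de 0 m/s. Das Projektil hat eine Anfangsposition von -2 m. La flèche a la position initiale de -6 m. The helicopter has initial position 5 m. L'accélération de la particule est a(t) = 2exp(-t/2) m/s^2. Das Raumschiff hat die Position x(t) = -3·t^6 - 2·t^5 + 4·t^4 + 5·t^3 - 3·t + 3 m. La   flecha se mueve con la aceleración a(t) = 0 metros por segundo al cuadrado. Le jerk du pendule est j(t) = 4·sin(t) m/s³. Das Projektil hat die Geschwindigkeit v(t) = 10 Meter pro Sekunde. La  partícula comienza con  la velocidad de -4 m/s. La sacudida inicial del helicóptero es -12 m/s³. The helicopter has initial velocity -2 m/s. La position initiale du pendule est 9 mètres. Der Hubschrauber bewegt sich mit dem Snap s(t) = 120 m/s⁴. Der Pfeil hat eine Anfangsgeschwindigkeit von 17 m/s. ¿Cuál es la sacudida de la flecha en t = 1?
Debemos derivar nuestra ecuación de la aceleración a(t) = 0 1 vez. Derivando la aceleración, obtenemos la sacudida: j(t) = 0. De la ecuación de la sacudida j(t) = 0, sustituimos t = 1 para obtener j = 0.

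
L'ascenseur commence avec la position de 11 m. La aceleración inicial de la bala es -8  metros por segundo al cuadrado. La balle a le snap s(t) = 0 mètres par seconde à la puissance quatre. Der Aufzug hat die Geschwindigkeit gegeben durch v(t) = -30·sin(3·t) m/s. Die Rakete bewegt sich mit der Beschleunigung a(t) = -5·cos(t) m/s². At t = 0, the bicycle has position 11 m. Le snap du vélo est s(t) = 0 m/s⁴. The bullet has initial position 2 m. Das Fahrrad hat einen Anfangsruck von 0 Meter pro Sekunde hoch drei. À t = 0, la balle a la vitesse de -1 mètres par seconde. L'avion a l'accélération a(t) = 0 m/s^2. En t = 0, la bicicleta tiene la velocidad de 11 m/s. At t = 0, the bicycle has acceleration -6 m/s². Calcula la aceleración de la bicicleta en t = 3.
Debemos encontrar la integral de nuestra ecuación del snap s(t) = 0 2 veces. Integrando el snap y usando la condición inicial j(0) = 0, obtenemos j(t) = 0. La antiderivada de la sacudida es la aceleración. Usando a(0) = -6, obtenemos a(t) = -6. Usando a(t) = -6 y sustituyendo t = 3, encontramos a = -6.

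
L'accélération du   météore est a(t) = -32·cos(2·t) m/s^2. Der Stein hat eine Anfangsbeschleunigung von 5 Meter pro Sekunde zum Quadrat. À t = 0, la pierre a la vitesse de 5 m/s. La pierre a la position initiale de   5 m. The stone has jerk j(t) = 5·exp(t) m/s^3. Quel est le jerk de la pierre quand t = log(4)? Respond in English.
Using j(t) = 5·exp(t) and substituting t = log(4), we find j = 20.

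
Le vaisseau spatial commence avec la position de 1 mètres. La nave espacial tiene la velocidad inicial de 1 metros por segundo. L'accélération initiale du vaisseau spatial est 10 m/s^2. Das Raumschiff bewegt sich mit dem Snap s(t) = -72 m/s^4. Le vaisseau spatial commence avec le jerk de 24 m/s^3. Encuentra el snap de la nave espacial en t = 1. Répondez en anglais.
Using s(t) = -72 and substituting t = 1, we find s = -72.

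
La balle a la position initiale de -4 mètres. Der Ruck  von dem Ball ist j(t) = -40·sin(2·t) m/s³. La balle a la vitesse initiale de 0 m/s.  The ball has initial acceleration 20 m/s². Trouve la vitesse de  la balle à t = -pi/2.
Nous devons intégrer notre équation du jerk j(t) = -40·sin(2·t) 2 fois. En intégrant le jerk et en utilisant la condition initiale a(0) = 20, nous obtenons a(t) = 20·cos(2·t). En prenant ∫a(t)dt et en appliquant v(0) = 0, nous trouvons v(t) = 10·sin(2·t). De l'équation de la vitesse v(t) = 10·sin(2·t), nous substituons t = -pi/2 pour obtenir v = 0.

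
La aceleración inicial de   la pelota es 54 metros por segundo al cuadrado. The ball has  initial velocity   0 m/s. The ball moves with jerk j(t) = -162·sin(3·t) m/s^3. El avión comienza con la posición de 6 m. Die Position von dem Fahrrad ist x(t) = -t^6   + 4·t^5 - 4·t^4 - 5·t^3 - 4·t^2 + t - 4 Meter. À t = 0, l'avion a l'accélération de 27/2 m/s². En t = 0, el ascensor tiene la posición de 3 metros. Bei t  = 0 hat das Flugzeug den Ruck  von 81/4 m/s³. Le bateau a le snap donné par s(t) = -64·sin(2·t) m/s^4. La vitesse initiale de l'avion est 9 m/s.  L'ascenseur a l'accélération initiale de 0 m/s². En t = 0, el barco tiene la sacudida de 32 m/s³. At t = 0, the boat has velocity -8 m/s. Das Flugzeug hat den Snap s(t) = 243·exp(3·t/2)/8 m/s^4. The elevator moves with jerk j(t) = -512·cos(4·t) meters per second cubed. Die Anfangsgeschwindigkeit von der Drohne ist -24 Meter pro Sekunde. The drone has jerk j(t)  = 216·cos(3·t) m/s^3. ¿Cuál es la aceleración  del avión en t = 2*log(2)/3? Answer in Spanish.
Partiendo del snap s(t) = 243·exp(3·t/2)/8, tomamos 2 antiderivadas. Integrando el snap y usando la condición inicial j(0) = 81/4, obtenemos j(t) = 81·exp(3·t/2)/4. Integrando la sacudida y usando la condición inicial a(0) = 27/2, obtenemos a(t) = 27·exp(3·t/2)/2. De la ecuación de la aceleración a(t) = 27·exp(3·t/2)/2, sustituimos t = 2*log(2)/3 para obtener a = 27.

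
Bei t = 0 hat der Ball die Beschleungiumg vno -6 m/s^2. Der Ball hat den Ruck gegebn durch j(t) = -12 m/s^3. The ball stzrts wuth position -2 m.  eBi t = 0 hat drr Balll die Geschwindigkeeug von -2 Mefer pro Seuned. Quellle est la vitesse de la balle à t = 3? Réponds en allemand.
Ausgehend von dem Ruck j(t) = -12, nehmen wir 2 Stammfunktionen. Mit ∫j(t)dt und Anwendung von a(0) = -6, finden wir a(t) = -12·t - 6. Durch Integration von der Beschleunigung und Verwendung der Anfangsbedingung v(0) = -2, erhalten wir v(t) = -6·t^2 - 6·t - 2. Aus der Gleichung für die Geschwindigkeit v(t) = -6·t^2 - 6·t - 2, setzen wir t = 3 ein und erhalten v = -74.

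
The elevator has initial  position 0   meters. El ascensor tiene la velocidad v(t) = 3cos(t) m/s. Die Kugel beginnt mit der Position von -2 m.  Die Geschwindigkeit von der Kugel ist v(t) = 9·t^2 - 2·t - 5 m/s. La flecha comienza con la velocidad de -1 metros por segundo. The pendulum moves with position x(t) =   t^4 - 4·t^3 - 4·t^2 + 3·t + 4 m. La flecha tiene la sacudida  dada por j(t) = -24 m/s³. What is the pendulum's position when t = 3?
We have position x(t) = t^4 - 4·t^3 - 4·t^2 + 3·t + 4. Substituting t = 3: x(3) = -50.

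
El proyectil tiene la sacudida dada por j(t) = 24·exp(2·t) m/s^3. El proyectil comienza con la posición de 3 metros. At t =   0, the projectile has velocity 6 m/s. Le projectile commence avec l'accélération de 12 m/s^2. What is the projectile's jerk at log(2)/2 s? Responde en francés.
Nous avons le jerk j(t) = 24·exp(2·t). En substituant t = log(2)/2: j(log(2)/2) = 48.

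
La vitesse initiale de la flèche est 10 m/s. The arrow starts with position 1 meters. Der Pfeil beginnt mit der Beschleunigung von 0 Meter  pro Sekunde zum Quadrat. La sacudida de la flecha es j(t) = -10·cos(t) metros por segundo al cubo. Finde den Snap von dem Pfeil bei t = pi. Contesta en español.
Para resolver esto, necesitamos tomar 1 derivada de nuestra ecuación de la sacudida j(t) = -10·cos(t). Derivando la sacudida, obtenemos el snap: s(t) = 10·sin(t). Usando s(t) = 10·sin(t) y sustituyendo t = pi, encontramos s = 0.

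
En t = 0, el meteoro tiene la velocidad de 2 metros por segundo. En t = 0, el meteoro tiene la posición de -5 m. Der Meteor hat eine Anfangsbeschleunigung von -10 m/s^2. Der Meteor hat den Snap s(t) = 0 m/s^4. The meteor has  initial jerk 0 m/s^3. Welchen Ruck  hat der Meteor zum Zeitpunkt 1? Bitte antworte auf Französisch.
Nous devons intégrer notre équation du snap s(t) = 0 1 fois. La primitive du snap, avec j(0) = 0, donne le jerk: j(t) = 0. De l'équation du jerk j(t) = 0, nous substituons t = 1 pour obtenir j = 0.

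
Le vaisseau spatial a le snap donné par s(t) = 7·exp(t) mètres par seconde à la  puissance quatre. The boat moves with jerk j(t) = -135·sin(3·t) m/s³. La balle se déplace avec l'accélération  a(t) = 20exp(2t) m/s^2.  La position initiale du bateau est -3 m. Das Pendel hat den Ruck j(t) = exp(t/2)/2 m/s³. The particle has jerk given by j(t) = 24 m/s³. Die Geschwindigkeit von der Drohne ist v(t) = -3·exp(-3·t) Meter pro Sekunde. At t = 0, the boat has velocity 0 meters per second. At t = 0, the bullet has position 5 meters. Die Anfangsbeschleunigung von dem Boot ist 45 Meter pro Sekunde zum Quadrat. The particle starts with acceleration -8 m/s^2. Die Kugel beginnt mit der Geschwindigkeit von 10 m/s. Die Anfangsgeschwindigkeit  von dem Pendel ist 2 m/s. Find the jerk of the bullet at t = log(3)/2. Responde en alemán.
Um dies zu lösen, müssen wir 1 Ableitung unserer Gleichung für die Beschleunigung a(t) = 20·exp(2·t) nehmen. Mit d/dt von a(t) finden wir j(t) = 40·exp(2·t). Wir haben den Ruck j(t) = 40·exp(2·t). Durch Einsetzen von t = log(3)/2: j(log(3)/2) = 120.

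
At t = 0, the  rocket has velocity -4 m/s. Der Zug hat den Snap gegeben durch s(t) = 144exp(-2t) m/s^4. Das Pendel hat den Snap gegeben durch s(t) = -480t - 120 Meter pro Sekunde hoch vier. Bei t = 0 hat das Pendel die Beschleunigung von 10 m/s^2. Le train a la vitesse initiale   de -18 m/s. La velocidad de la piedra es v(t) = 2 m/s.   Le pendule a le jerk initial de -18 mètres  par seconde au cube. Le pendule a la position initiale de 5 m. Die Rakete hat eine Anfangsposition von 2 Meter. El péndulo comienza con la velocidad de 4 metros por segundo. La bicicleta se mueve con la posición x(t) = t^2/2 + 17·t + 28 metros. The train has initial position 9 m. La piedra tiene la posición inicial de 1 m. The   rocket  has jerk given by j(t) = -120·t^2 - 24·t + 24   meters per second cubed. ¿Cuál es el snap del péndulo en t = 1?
Tenemos el snap s(t) = -480·t - 120. Sustituyendo t = 1: s(1) = -600.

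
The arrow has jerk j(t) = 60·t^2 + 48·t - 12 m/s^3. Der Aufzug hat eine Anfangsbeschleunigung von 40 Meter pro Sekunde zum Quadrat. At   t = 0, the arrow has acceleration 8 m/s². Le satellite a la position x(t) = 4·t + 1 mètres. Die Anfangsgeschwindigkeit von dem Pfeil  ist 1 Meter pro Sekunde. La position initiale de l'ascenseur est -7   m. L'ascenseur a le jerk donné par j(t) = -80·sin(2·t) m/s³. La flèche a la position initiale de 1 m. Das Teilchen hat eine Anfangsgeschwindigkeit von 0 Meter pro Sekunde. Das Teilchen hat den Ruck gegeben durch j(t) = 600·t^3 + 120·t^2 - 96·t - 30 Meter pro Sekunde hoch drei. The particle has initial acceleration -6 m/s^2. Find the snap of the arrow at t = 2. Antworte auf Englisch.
We must differentiate our jerk equation j(t) = 60·t^2 + 48·t - 12 1 time. The derivative of jerk gives snap: s(t) = 120·t + 48. We have snap s(t) = 120·t + 48. Substituting t = 2: s(2) = 288.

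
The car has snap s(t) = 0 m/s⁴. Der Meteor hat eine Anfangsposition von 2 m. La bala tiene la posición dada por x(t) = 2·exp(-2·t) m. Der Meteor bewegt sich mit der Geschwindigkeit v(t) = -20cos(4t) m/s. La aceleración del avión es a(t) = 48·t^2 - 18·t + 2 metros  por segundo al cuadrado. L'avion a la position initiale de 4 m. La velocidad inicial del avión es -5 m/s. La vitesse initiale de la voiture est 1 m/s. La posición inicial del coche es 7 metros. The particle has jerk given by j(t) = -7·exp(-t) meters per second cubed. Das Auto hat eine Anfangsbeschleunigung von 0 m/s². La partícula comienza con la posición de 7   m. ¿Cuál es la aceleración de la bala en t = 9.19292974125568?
Debemos derivar nuestra ecuación de la posición x(t) = 2·exp(-2·t) 2 veces. La derivada de la posición da la velocidad: v(t) = -4·exp(-2·t). La derivada de la velocidad da la aceleración: a(t) = 8·exp(-2·t). Usando a(t) = 8·exp(-2·t) y sustituyendo t = 9.19292974125568, encontramos a = 8.28347696133549E-8.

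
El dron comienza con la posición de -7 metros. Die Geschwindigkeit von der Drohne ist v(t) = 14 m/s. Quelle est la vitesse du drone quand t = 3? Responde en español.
Usando v(t) = 14 y sustituyendo t = 3, encontramos v = 14.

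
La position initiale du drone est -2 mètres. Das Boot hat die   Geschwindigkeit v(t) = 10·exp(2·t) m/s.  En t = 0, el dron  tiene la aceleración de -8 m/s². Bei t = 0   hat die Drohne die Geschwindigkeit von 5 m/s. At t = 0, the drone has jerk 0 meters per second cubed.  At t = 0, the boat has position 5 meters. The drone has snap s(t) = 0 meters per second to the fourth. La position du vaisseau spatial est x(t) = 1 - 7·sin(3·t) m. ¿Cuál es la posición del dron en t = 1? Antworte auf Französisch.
Pour résoudre ceci, nous devons prendre 4 intégrales de notre équation du snap s(t) = 0. L'intégrale du snap, avec j(0) = 0, donne le jerk: j(t) = 0. L'intégrale du jerk, avec a(0) = -8, donne l'accélération: a(t) = -8. En intégrant l'accélération et en utilisant la condition initiale v(0) = 5, nous obtenons v(t) = 5 - 8·t. En intégrant la vitesse et en utilisant la condition initiale x(0) = -2, nous obtenons x(t) = -4·t^2 + 5·t - 2. Nous avons la position x(t) = -4·t^2 + 5·t - 2. En substituant t = 1: x(1) = -1.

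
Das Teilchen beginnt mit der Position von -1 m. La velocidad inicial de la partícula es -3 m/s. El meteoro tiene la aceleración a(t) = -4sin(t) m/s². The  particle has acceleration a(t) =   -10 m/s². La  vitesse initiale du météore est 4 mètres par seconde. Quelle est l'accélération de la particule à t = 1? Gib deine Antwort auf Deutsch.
Aus der Gleichung für die Beschleunigung a(t) = -10, setzen wir t = 1 ein und erhalten a = -10.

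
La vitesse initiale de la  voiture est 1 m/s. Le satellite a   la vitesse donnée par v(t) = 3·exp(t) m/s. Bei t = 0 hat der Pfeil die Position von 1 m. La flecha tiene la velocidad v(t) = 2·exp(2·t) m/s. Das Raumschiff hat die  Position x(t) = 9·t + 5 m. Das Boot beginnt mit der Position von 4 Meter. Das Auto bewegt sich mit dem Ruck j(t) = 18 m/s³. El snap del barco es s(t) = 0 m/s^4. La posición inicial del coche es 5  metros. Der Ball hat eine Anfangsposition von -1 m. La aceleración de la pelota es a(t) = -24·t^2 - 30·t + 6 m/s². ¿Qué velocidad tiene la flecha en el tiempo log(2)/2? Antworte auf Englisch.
From the given velocity equation v(t) = 2·exp(2·t), we substitute t = log(2)/2 to get v = 4.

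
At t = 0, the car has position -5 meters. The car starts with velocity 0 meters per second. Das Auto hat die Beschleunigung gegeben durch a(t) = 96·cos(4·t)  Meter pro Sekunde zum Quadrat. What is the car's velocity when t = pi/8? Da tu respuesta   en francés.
Pour résoudre ceci, nous devons prendre 1 intégrale de notre équation de l'accélération a(t) = 96·cos(4·t). En intégrant l'accélération et en utilisant la condition initiale v(0) = 0, nous obtenons v(t) = 24·sin(4·t). De l'équation de la vitesse v(t) = 24·sin(4·t), nous substituons t = pi/8 pour obtenir v = 24.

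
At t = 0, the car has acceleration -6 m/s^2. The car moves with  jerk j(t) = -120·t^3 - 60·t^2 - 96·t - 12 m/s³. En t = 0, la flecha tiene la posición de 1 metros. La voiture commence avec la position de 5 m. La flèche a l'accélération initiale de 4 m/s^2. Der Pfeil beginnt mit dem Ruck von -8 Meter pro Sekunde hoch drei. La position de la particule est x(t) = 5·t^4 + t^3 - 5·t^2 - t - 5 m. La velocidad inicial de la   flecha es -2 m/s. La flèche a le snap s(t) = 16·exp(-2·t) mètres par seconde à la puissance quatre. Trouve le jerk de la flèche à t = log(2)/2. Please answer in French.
Nous devons trouver la primitive de notre équation du snap s(t) = 16·exp(-2·t) 1 fois. En prenant ∫s(t)dt et en appliquant j(0) = -8, nous trouvons j(t) = -8·exp(-2·t). De l'équation du jerk j(t) = -8·exp(-2·t), nous substituons t = log(2)/2 pour obtenir j = -4.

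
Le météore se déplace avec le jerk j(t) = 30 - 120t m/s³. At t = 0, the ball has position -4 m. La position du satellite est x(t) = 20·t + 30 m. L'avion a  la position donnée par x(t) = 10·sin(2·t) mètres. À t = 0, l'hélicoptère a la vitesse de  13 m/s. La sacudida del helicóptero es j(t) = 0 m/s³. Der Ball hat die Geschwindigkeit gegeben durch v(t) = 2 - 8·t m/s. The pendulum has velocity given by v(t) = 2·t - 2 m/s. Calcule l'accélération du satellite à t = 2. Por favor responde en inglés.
We must differentiate our position equation x(t) = 20·t + 30 2 times. Taking d/dt of x(t), we find v(t) = 20. The derivative of velocity gives acceleration: a(t) = 0. From the given acceleration equation a(t) = 0, we substitute t = 2 to get a = 0.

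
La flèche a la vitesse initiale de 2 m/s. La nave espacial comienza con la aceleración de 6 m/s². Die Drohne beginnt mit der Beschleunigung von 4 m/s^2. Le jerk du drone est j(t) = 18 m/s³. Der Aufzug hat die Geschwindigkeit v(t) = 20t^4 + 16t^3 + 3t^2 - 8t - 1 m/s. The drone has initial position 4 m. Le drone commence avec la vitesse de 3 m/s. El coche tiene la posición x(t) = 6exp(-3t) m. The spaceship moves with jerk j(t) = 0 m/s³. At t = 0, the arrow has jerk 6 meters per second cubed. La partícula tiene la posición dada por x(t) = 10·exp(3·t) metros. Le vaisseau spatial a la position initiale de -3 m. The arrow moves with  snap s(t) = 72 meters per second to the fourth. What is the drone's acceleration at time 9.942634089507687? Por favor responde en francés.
Nous devons intégrer notre équation du jerk j(t) = 18 1 fois. La primitive du jerk est l'accélération. En utilisant a(0) = 4, nous obtenons a(t) = 18·t + 4. De l'équation de l'accélération a(t) = 18·t + 4, nous substituons t = 9.942634089507687 pour obtenir a = 182.967413611138.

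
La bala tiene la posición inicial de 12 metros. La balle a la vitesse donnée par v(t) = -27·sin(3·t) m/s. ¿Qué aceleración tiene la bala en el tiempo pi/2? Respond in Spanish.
Debemos derivar nuestra ecuación de la velocidad v(t) = -27·sin(3·t) 1 vez. Tomando d/dt de v(t), encontramos a(t) = -81·cos(3·t). Usando a(t) = -81·cos(3·t) y sustituyendo t = pi/2, encontramos a = 0.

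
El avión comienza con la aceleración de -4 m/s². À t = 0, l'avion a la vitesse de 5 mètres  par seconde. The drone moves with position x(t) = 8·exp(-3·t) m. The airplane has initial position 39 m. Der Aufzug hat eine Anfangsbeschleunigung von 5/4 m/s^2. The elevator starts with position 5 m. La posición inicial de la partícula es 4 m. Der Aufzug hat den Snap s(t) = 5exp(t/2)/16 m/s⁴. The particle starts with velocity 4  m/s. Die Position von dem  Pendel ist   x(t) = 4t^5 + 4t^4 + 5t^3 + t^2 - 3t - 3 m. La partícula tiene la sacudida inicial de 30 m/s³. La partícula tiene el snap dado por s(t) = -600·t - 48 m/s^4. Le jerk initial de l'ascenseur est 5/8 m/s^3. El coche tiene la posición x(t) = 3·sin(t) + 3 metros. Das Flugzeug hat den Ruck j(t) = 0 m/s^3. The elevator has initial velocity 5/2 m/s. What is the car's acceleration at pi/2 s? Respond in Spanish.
Partiendo de la posición x(t) = 3·sin(t) + 3, tomamos 2 derivadas. Derivando la posición, obtenemos la velocidad: v(t) = 3·cos(t). Tomando d/dt de v(t), encontramos a(t) = -3·sin(t). Usando a(t) = -3·sin(t) y sustituyendo t = pi/2, encontramos a = -3.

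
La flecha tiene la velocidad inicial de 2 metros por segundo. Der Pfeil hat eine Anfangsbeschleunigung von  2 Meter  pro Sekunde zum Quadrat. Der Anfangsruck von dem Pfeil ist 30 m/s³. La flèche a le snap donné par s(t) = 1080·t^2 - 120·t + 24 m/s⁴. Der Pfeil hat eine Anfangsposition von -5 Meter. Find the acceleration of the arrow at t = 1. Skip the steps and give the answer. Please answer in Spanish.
La respuesta es 114.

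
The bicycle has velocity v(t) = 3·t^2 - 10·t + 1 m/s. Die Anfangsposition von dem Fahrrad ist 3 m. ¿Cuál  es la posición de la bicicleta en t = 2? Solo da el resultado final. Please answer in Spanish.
En t = 2, x = -7.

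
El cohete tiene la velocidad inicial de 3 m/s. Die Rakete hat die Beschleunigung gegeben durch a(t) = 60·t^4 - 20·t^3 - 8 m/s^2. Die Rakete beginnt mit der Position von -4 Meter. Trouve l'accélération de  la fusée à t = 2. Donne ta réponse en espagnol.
Usando a(t) = 60·t^4 - 20·t^3 - 8 y sustituyendo t = 2, encontramos a = 792.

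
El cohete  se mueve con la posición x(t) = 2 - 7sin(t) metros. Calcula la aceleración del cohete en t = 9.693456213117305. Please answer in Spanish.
Para resolver esto, necesitamos tomar 2 derivadas de nuestra ecuación de la posición x(t) = 2 - 7·sin(t). Tomando d/dt de x(t), encontramos v(t) = -7·cos(t). La derivada de la velocidad da la aceleración: a(t) = 7·sin(t). De la ecuación de la aceleración a(t) = 7·sin(t), sustituimos t = 9.693456213117305 para obtener a = -1.85820139503745.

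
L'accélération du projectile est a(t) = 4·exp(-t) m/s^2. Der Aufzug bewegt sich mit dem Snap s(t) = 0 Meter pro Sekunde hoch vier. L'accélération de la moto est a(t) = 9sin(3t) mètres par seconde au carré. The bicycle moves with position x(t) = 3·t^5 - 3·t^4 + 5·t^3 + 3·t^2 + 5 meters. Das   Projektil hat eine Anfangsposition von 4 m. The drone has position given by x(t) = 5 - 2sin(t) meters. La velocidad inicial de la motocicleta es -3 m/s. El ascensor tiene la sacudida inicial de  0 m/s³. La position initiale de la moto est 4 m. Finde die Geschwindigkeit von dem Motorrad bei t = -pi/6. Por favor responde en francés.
Nous devons intégrer notre équation de l'accélération a(t) = 9·sin(3·t) 1 fois. La primitive de l'accélération, avec v(0) = -3, donne la vitesse: v(t) = -3·cos(3·t). De l'équation de la vitesse v(t) = -3·cos(3·t), nous substituons t = -pi/6 pour obtenir v = 0.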